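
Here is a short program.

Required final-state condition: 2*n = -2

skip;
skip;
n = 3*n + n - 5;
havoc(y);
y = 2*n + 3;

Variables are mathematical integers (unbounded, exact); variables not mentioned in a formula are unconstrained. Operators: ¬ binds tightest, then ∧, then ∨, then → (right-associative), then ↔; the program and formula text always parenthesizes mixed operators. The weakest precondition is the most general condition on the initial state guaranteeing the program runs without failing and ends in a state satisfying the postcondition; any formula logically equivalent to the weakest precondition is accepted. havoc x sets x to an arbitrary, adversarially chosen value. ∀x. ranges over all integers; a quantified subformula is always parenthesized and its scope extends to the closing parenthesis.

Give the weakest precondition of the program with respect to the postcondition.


Working backward. After the program, 2*n = -2 must hold.
Before y := 2*n + 3: 2*n = -2
Before havoc y: 2*n = -2
Before n := 3*n + n - 5: 8*n = 8
Before skip: 8*n = 8
Before skip: 8*n = 8
Answer: WP = 8*n = 8


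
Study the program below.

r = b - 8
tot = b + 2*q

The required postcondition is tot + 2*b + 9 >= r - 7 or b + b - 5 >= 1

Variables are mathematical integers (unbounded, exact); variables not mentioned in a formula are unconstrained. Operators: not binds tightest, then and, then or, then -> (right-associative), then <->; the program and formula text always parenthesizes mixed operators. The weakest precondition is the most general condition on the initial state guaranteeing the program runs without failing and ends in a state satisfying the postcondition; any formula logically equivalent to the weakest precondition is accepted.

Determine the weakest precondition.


Working backward. After the program, the postcondition tot + 2*b + 9 >= r - 7 or b + b - 5 >= 1 must hold; in canonical form it is 2*b + tot >= r - 16 or 2*b >= 6.
Before tot := b + 2*q: 3*b + 2*q >= r - 16 or 2*b >= 6
Before r := b - 8: 2*b + 2*q >= -24 or 2*b >= 6
Answer: WP = 2*b + 2*q >= -24 or 2*b >= 6


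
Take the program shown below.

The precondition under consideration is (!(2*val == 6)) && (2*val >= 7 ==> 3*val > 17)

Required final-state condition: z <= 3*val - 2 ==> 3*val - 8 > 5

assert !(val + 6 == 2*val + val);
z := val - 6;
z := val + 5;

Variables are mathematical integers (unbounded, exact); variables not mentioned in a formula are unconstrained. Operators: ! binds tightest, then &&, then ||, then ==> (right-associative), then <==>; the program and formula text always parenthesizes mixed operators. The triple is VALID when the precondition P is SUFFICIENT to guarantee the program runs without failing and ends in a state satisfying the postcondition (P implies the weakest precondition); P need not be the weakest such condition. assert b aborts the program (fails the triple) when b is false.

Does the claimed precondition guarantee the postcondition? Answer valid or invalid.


Working backward. After the program, the postcondition z <= 3*val - 2 ==> 3*val - 8 > 5 must hold; in canonical form it is z <= 3*val - 2 ==> 3*val > 13.
Before z := val + 5: 2*val >= 7 ==> 3*val > 13
Before z := val - 6: 2*val >= 7 ==> 3*val > 13
Before assert !(val + 6 == 2*val + val): (!(2*val == 6)) && (2*val >= 7 ==> 3*val > 13)
The weakest precondition is (!(2*val == 6)) && (2*val >= 7 ==> 3*val > 13).
Check whether (!(2*val == 6)) && (2*val >= 7 ==> 3*val > 17) implies it.
Every state satisfying the precondition satisfies the weakest precondition: the implication holds.
Answer: valid


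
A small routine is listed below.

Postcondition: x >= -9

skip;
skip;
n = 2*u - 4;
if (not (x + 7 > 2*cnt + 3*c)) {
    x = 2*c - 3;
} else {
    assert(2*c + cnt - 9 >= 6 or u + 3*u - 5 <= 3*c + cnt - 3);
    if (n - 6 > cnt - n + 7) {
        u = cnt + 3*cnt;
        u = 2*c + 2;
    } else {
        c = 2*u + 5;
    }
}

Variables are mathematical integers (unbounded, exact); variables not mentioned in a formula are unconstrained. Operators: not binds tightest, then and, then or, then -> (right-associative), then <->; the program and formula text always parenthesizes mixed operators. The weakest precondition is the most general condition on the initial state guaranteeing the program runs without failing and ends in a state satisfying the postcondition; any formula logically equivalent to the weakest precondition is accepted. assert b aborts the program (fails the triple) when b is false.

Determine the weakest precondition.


Working backward. After the program, x >= -9 must hold.
Then branch requires 2*c >= -6; else branch requires (2*c + cnt >= 15 or 4*u <= 3*c + cnt + 2) and (2*n > cnt + 13 -> x >= -9) and ((not (2*n > cnt + 13)) -> x >= -9).
Before the if: ((not (x > 3*c + 2*cnt - 7)) -> 2*c >= -6) and (x > 3*c + 2*cnt - 7 -> ((2*c + cnt >= 15 or 4*u <= 3*c + cnt + 2) and (2*n > cnt + 13 -> x >= -9) and ((not (2*n > cnt + 13)) -> x >= -9)))
Before n := 2*u - 4: ((not (x > 3*c + 2*cnt - 7)) -> 2*c >= -6) and (x > 3*c + 2*cnt - 7 -> ((2*c + cnt >= 15 or 4*u <= 3*c + cnt + 2) and (4*u > cnt + 21 -> x >= -9) and ((not (4*u > cnt + 21)) -> x >= -9)))
Before skip: ((not (x > 3*c + 2*cnt - 7)) -> 2*c >= -6) and (x > 3*c + 2*cnt - 7 -> ((2*c + cnt >= 15 or 4*u <= 3*c + cnt + 2) and (4*u > cnt + 21 -> x >= -9) and ((not (4*u > cnt + 21)) -> x >= -9)))
Before skip: ((not (x > 3*c + 2*cnt - 7)) -> 2*c >= -6) and (x > 3*c + 2*cnt - 7 -> ((2*c + cnt >= 15 or 4*u <= 3*c + cnt + 2) and (4*u > cnt + 21 -> x >= -9) and ((not (4*u > cnt + 21)) -> x >= -9)))
Answer: WP = ((not (x > 3*c + 2*cnt - 7)) -> 2*c >= -6) and (x > 3*c + 2*cnt - 7 -> ((2*c + cnt >= 15 or 4*u <= 3*c + cnt + 2) and (4*u > cnt + 21 -> x >= -9) and ((not (4*u > cnt + 21)) -> x >= -9)))


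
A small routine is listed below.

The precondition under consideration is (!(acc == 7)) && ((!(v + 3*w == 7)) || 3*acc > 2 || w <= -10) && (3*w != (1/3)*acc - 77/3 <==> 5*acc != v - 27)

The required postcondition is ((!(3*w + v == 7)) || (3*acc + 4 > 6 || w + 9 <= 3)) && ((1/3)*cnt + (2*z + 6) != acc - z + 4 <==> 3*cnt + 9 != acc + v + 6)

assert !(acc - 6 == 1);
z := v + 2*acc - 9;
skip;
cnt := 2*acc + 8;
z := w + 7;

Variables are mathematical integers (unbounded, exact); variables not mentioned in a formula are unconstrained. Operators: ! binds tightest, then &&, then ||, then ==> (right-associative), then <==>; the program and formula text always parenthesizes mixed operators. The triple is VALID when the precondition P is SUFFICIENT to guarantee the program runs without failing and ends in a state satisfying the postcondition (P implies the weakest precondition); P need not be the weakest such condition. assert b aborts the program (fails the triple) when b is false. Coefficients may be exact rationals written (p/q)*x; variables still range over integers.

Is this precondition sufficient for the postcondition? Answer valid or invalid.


Working backward. After the program, the postcondition ((!(3*w + v == 7)) || (3*acc + 4 > 6 || w + 9 <= 3)) && ((1/3)*cnt + (2*z + 6) != acc - z + 4 <==> 3*cnt + 9 != acc + v + 6) must hold; in canonical form it is ((!(v + 3*w == 7)) || 3*acc > 2 || w <= -6) && ((1/3)*cnt + 3*z != acc - 2 <==> 3*cnt != acc + v - 3).
Before z := w + 7: ((!(v + 3*w == 7)) || 3*acc > 2 || w <= -6) && ((1/3)*cnt + 3*w != acc - 23 <==> 3*cnt != acc + v - 3)
Before cnt := 2*acc + 8: ((!(v + 3*w == 7)) || 3*acc > 2 || w <= -6) && (3*w != (1/3)*acc - 77/3 <==> 5*acc != v - 27)
Before skip: ((!(v + 3*w == 7)) || 3*acc > 2 || w <= -6) && (3*w != (1/3)*acc - 77/3 <==> 5*acc != v - 27)
Before z := v + 2*acc - 9: ((!(v + 3*w == 7)) || 3*acc > 2 || w <= -6) && (3*w != (1/3)*acc - 77/3 <==> 5*acc != v - 27)
Before assert !(acc - 6 == 1): (!(acc == 7)) && ((!(v + 3*w == 7)) || 3*acc > 2 || w <= -6) && (3*w != (1/3)*acc - 77/3 <==> 5*acc != v - 27)
The weakest precondition is (!(acc == 7)) && ((!(v + 3*w == 7)) || 3*acc > 2 || w <= -6) && (3*w != (1/3)*acc - 77/3 <==> 5*acc != v - 27).
Check whether (!(acc == 7)) && ((!(v + 3*w == 7)) || 3*acc > 2 || w <= -10) && (3*w != (1/3)*acc - 77/3 <==> 5*acc != v - 27) implies it.
Every state satisfying the precondition satisfies the weakest precondition: the implication holds.
Answer: valid


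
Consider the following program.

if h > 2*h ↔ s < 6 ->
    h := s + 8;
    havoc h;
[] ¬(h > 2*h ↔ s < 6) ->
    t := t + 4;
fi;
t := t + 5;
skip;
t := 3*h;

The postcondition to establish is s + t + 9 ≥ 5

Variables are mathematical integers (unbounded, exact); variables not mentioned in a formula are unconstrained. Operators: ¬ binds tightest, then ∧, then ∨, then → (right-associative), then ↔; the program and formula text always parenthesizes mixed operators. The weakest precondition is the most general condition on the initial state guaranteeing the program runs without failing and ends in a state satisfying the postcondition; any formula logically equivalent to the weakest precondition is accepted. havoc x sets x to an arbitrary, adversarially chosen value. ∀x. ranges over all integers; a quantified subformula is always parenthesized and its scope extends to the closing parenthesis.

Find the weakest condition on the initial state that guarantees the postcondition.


Working backward. After the program, the postcondition s + t + 9 ≥ 5 must hold; in canonical form it is s + t ≥ -4.
Before t := 3*h: 3*h + s ≥ -4
Before skip: 3*h + s ≥ -4
Before t := t + 5: 3*h + s ≥ -4
Then branch requires ∀h_1. 3*h_1 + s ≥ -4; else branch requires 3*h + s ≥ -4.
Before the if: ((h < 0 ↔ s < 6) → (∀h_1. 3*h_1 + s ≥ -4)) ∧ ((¬(h < 0 ↔ s < 6)) → 3*h + s ≥ -4)
Answer: WP = ((h < 0 ↔ s < 6) → (∀h_1. 3*h_1 + s ≥ -4)) ∧ ((¬(h < 0 ↔ s < 6)) → 3*h + s ≥ -4)


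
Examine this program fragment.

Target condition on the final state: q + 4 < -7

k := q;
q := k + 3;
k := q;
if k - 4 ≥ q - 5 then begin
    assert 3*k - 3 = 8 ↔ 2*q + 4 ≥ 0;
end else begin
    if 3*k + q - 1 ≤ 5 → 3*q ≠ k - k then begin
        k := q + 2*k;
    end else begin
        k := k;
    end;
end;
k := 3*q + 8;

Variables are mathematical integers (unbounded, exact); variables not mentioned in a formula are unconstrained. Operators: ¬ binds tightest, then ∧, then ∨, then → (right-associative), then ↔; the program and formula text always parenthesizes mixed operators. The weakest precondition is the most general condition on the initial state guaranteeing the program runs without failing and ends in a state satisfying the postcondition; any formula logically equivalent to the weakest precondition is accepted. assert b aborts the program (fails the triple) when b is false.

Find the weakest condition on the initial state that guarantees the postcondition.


Working backward. After the program, the postcondition q + 4 < -7 must hold; in canonical form it is q < -11.
Before k := 3*q + 8: q < -11
Then branch requires (3*k = 11 ↔ 2*q ≥ -4) ∧ q < -11; else branch requires ((3*k + q ≤ 6 → 3*q ≠ 0) → q < -11) ∧ ((¬(3*k + q ≤ 6 → 3*q ≠ 0)) → q < -11).
Before the if: (k ≥ q - 1 → ((3*k = 11 ↔ 2*q ≥ -4) ∧ q < -11)) ∧ ((¬(k ≥ q - 1)) → (((3*k + q ≤ 6 → 3*q ≠ 0) → q < -11) ∧ ((¬(3*k + q ≤ 6 → 3*q ≠ 0)) → q < -11)))
Before k := q: (3*q = 11 ↔ 2*q ≥ -4) ∧ q < -11
Before q := k + 3: (3*k = 2 ↔ 2*k ≥ -10) ∧ k < -14
Before k := q: (3*q = 2 ↔ 2*q ≥ -10) ∧ q < -14
Answer: WP = (3*q = 2 ↔ 2*q ≥ -10) ∧ q < -14


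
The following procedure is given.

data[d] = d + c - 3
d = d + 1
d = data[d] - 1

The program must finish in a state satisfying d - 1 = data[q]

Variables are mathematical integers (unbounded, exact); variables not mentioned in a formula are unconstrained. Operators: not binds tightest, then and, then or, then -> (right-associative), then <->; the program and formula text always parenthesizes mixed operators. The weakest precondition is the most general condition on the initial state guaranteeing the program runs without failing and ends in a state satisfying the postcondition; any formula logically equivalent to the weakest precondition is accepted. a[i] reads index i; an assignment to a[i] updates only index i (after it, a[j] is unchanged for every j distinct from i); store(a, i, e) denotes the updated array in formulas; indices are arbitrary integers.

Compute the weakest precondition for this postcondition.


Working backward. After the program, the postcondition d - 1 = data[q] must hold; in canonical form it is d = data[q] + 1.
Before d := data[d] - 1: data[d] = data[q] + 2
Before d := d + 1: data[d + 1] = data[q] + 2
Before data[d] := d + c - 3: store(data, d, c + d - 3)[d + 1] = store(data, d, c + d - 3)[q] + 2
Answer: WP = store(data, d, c + d - 3)[d + 1] = store(data, d, c + d - 3)[q] + 2


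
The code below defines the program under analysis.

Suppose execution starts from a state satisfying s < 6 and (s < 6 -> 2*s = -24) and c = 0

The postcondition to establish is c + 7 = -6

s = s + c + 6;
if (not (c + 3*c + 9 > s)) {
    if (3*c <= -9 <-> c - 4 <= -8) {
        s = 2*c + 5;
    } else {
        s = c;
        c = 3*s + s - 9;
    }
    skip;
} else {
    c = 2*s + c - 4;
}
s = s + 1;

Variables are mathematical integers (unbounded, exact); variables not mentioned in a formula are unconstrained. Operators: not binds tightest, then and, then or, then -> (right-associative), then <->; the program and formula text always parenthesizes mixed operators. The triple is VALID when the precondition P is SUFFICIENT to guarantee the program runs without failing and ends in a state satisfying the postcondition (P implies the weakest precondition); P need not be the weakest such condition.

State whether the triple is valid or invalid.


Working backward. After the program, the postcondition c + 7 = -6 must hold; in canonical form it is c = -13.
Before s := s + 1: c = -13
Then branch requires ((3*c <= -9 <-> c <= -4) -> c = -13) and ((not (3*c <= -9 <-> c <= -4)) -> 4*c = -4); else branch requires c + 2*s = -9.
Before the if: ((not (4*c > s - 9)) -> (((3*c <= -9 <-> c <= -4) -> c = -13) and ((not (3*c <= -9 <-> c <= -4)) -> 4*c = -4))) and (4*c > s - 9 -> c + 2*s = -9)
Before s := s + c + 6: ((not (3*c > s - 3)) -> (((3*c <= -9 <-> c <= -4) -> c = -13) and ((not (3*c <= -9 <-> c <= -4)) -> 4*c = -4))) and (3*c > s - 3 -> 3*c + 2*s = -21)
The weakest precondition is ((not (3*c > s - 3)) -> (((3*c <= -9 <-> c <= -4) -> c = -13) and ((not (3*c <= -9 <-> c <= -4)) -> 4*c = -4))) and (3*c > s - 3 -> 3*c + 2*s = -21).
Check whether s < 6 and (s < 6 -> 2*s = -24) and c = 0 implies it.
Countermodel: at the initial state c = 0, s = -12, the precondition holds but the weakest precondition fails.
Answer: invalid


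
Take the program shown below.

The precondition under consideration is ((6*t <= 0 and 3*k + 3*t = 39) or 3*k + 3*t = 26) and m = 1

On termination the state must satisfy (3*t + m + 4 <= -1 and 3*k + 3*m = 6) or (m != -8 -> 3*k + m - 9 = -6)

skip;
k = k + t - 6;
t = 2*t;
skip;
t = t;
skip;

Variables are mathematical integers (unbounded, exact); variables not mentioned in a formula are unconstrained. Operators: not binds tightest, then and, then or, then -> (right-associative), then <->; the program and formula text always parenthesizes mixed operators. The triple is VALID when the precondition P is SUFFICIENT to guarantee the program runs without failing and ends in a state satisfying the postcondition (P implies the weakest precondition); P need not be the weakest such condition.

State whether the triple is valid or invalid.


Working backward. After the program, the postcondition (3*t + m + 4 <= -1 and 3*k + 3*m = 6) or (m != -8 -> 3*k + m - 9 = -6) must hold; in canonical form it is (m + 3*t <= -5 and 3*k + 3*m = 6) or (m != -8 -> 3*k + m = 3).
Before skip: (m + 3*t <= -5 and 3*k + 3*m = 6) or (m != -8 -> 3*k + m = 3)
Before t := t: (m + 3*t <= -5 and 3*k + 3*m = 6) or (m != -8 -> 3*k + m = 3)
Before skip: (m + 3*t <= -5 and 3*k + 3*m = 6) or (m != -8 -> 3*k + m = 3)
Before t := 2*t: (m + 6*t <= -5 and 3*k + 3*m = 6) or (m != -8 -> 3*k + m = 3)
Before k := k + t - 6: (m + 6*t <= -5 and 3*k + 3*m + 3*t = 24) or (m != -8 -> 3*k + m + 3*t = 21)
Before skip: (m + 6*t <= -5 and 3*k + 3*m + 3*t = 24) or (m != -8 -> 3*k + m + 3*t = 21)
The weakest precondition is (m + 6*t <= -5 and 3*k + 3*m + 3*t = 24) or (m != -8 -> 3*k + m + 3*t = 21).
Check whether ((6*t <= 0 and 3*k + 3*t = 39) or 3*k + 3*t = 26) and m = 1 implies it.
Countermodel: at the initial state k = 13, m = 1, t = 0, the precondition holds but the weakest precondition fails.
Answer: invalid


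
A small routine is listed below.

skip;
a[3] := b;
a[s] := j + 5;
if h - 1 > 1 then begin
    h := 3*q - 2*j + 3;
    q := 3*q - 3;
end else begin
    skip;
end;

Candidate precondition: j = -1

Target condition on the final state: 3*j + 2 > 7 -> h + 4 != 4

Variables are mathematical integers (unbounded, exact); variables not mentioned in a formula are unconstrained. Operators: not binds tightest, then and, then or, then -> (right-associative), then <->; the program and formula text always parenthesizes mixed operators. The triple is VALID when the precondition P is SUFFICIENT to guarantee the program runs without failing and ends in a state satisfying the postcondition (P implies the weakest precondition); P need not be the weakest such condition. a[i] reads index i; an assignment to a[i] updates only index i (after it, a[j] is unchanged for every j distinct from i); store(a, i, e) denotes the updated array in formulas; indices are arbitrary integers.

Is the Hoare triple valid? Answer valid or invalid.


Working backward. After the program, the postcondition 3*j + 2 > 7 -> h + 4 != 4 must hold; in canonical form it is 3*j > 5 -> h != 0.
Then branch requires 3*j > 5 -> 3*q != 2*j - 3; else branch requires 3*j > 5 -> h != 0.
Before the if: (h > 2 -> (3*j > 5 -> 3*q != 2*j - 3)) and ((not (h > 2)) -> (3*j > 5 -> h != 0))
Before a[s] := j + 5: (h > 2 -> (3*j > 5 -> 3*q != 2*j - 3)) and ((not (h > 2)) -> (3*j > 5 -> h != 0))
Before a[3] := b: (h > 2 -> (3*j > 5 -> 3*q != 2*j - 3)) and ((not (h > 2)) -> (3*j > 5 -> h != 0))
Before skip: (h > 2 -> (3*j > 5 -> 3*q != 2*j - 3)) and ((not (h > 2)) -> (3*j > 5 -> h != 0))
The weakest precondition is (h > 2 -> (3*j > 5 -> 3*q != 2*j - 3)) and ((not (h > 2)) -> (3*j > 5 -> h != 0)).
Check whether j = -1 implies it.
Every state satisfying the precondition satisfies the weakest precondition: the implication holds.
Answer: valid


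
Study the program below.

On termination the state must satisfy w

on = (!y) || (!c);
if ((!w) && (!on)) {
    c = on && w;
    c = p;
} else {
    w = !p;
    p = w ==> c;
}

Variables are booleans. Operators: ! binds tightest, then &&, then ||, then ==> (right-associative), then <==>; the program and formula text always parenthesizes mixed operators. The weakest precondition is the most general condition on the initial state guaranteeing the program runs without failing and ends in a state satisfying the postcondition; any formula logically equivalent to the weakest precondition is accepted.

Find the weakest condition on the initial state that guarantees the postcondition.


Working backward. After the program, w must hold.
Then branch requires w; else branch requires !p.
Before the if: (((!w) && (!on)) ==> w) && ((!((!w) && (!on))) ==> (!p))
Before on := (!y) || (!c): (((!w) && (!((!y) || (!c)))) ==> w) && ((!((!w) && (!((!y) || (!c))))) ==> (!p))
Answer: WP = (((!w) && (!((!y) || (!c)))) ==> w) && ((!((!w) && (!((!y) || (!c))))) ==> (!p))


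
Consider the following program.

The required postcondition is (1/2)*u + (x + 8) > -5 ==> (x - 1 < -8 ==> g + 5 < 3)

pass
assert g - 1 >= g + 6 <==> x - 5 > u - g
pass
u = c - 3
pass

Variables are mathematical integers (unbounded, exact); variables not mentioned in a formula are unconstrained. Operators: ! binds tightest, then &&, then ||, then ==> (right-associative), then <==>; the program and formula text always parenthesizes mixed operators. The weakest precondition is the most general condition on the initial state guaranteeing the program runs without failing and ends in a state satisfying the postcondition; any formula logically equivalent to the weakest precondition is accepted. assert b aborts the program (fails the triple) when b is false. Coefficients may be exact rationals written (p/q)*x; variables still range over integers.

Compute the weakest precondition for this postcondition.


Working backward. After the program, the postcondition (1/2)*u + (x + 8) > -5 ==> (x - 1 < -8 ==> g + 5 < 3) must hold; in canonical form it is (1/2)*u + x > -13 ==> (x < -7 ==> g < -2).
Before skip: (1/2)*u + x > -13 ==> (x < -7 ==> g < -2)
Before u := c - 3: (1/2)*c + x > -23/2 ==> (x < -7 ==> g < -2)
Before skip: (1/2)*c + x > -23/2 ==> (x < -7 ==> g < -2)
Before assert g - 1 >= g + 6 <==> x - 5 > u - g: (!(g + x > u + 5)) && ((1/2)*c + x > -23/2 ==> (x < -7 ==> g < -2))
Before skip: (!(g + x > u + 5)) && ((1/2)*c + x > -23/2 ==> (x < -7 ==> g < -2))
Answer: WP = (!(g + x > u + 5)) && ((1/2)*c + x > -23/2 ==> (x < -7 ==> g < -2))


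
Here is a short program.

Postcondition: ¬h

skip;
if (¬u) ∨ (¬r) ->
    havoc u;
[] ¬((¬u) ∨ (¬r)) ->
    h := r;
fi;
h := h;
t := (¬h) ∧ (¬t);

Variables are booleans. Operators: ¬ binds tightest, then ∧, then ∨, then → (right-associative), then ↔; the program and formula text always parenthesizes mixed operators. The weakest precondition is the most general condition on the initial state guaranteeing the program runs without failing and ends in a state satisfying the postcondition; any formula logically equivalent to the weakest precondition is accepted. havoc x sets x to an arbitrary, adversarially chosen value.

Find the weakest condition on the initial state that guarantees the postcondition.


Working backward. After the program, ¬h must hold.
Before t := (¬h) ∧ (¬t): ¬h
Before h := h: ¬h
Then branch requires ¬h; else branch requires ¬r.
Before the if: (((¬u) ∨ (¬r)) → (¬h)) ∧ ((¬((¬u) ∨ (¬r))) → (¬r))
Before skip: (((¬u) ∨ (¬r)) → (¬h)) ∧ ((¬((¬u) ∨ (¬r))) → (¬r))
Answer: WP = (((¬u) ∨ (¬r)) → (¬h)) ∧ ((¬((¬u) ∨ (¬r))) → (¬r))


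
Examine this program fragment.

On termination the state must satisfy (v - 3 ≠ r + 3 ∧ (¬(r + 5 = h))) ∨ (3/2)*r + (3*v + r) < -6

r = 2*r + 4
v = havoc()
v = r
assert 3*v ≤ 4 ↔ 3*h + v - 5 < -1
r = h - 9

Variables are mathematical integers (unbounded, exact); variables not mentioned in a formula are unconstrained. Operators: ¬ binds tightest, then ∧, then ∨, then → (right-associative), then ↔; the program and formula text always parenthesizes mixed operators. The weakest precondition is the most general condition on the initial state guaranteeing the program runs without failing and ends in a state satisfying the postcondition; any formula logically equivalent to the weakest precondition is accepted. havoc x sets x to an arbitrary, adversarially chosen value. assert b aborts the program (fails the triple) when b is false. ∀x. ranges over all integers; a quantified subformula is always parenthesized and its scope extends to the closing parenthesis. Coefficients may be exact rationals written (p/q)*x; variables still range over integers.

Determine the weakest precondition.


Working backward. After the program, the postcondition (v - 3 ≠ r + 3 ∧ (¬(r + 5 = h))) ∨ (3/2)*r + (3*v + r) < -6 must hold; in canonical form it is (v ≠ r + 6 ∧ (¬(r = h - 5))) ∨ (5/2)*r + 3*v < -6.
Before r := h - 9: v ≠ h - 3 ∨ (5/2)*h + 3*v < 33/2
Before assert 3*v ≤ 4 ↔ 3*h + v - 5 < -1: (3*v ≤ 4 ↔ 3*h + v < 4) ∧ (v ≠ h - 3 ∨ (5/2)*h + 3*v < 33/2)
Before v := r: (3*r ≤ 4 ↔ 3*h + r < 4) ∧ (r ≠ h - 3 ∨ (5/2)*h + 3*r < 33/2)
Before havoc v: (3*r ≤ 4 ↔ 3*h + r < 4) ∧ (r ≠ h - 3 ∨ (5/2)*h + 3*r < 33/2)
Before r := 2*r + 4: (6*r ≤ -8 ↔ 3*h + 2*r < 0) ∧ (2*r ≠ h - 7 ∨ (5/2)*h + 6*r < 9/2)
Answer: WP = (6*r ≤ -8 ↔ 3*h + 2*r < 0) ∧ (2*r ≠ h - 7 ∨ (5/2)*h + 6*r < 9/2)


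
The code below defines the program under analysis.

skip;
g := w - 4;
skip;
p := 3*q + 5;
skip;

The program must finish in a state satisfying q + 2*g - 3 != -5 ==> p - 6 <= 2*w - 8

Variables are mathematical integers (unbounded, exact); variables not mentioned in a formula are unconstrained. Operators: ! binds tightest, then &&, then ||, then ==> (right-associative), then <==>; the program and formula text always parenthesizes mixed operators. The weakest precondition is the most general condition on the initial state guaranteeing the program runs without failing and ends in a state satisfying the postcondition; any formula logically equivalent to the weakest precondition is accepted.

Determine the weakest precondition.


Working backward. After the program, the postcondition q + 2*g - 3 != -5 ==> p - 6 <= 2*w - 8 must hold; in canonical form it is 2*g + q != -2 ==> p <= 2*w - 2.
Before skip: 2*g + q != -2 ==> p <= 2*w - 2
Before p := 3*q + 5: 2*g + q != -2 ==> 3*q <= 2*w - 7
Before skip: 2*g + q != -2 ==> 3*q <= 2*w - 7
Before g := w - 4: q + 2*w != 6 ==> 3*q <= 2*w - 7
Before skip: q + 2*w != 6 ==> 3*q <= 2*w - 7
Answer: WP = q + 2*w != 6 ==> 3*q <= 2*w - 7


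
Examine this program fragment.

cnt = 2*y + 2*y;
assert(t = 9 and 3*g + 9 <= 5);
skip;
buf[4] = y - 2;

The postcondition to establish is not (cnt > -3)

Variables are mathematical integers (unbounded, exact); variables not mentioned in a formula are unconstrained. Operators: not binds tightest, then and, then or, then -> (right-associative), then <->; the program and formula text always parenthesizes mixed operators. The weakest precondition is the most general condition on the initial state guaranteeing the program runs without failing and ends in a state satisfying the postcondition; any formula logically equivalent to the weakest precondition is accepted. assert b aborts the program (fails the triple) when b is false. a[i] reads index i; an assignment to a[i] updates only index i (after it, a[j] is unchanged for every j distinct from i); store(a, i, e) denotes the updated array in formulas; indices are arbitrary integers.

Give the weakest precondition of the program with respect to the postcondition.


Working backward. After the program, not (cnt > -3) must hold.
Before buf[4] := y - 2: not (cnt > -3)
Before skip: not (cnt > -3)
Before assert t = 9 and 3*g + 9 <= 5: t = 9 and 3*g <= -4 and (not (cnt > -3))
Before cnt := 2*y + 2*y: t = 9 and 3*g <= -4 and (not (4*y > -3))
Answer: WP = t = 9 and 3*g <= -4 and (not (4*y > -3))


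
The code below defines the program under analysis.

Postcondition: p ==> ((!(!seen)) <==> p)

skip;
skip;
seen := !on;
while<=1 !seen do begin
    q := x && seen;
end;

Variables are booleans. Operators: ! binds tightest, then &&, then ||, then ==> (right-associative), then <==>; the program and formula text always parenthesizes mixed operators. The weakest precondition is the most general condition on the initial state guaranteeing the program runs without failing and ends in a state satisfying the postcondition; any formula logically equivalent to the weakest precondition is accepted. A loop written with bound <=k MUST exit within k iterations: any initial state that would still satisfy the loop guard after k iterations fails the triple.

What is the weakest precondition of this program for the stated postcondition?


Working backward. After the program, the postcondition p ==> ((!(!seen)) <==> p) must hold; in canonical form it is p ==> (seen <==> p).
Before the loop (bound <=1), unroll the exhaustion recursion (WP_0 = exit-now case; WP_j = one more guarded iteration, up to j = 1):
  WP_0: seen && (p ==> (seen <==> p))
  WP_1: ((!seen) ==> (seen && (p ==> (seen <==> p)))) && (seen ==> (p ==> (seen <==> p)))
So before the loop: ((!seen) ==> (seen && (p ==> (seen <==> p)))) && (seen ==> (p ==> (seen <==> p)))
Before seen := !on: (on ==> ((!on) && (p ==> ((!on) <==> p)))) && ((!on) ==> (p ==> ((!on) <==> p)))
Before skip: (on ==> ((!on) && (p ==> ((!on) <==> p)))) && ((!on) ==> (p ==> ((!on) <==> p)))
Before skip: (on ==> ((!on) && (p ==> ((!on) <==> p)))) && ((!on) ==> (p ==> ((!on) <==> p)))
Answer: WP = (on ==> ((!on) && (p ==> ((!on) <==> p)))) && ((!on) ==> (p ==> ((!on) <==> p)))


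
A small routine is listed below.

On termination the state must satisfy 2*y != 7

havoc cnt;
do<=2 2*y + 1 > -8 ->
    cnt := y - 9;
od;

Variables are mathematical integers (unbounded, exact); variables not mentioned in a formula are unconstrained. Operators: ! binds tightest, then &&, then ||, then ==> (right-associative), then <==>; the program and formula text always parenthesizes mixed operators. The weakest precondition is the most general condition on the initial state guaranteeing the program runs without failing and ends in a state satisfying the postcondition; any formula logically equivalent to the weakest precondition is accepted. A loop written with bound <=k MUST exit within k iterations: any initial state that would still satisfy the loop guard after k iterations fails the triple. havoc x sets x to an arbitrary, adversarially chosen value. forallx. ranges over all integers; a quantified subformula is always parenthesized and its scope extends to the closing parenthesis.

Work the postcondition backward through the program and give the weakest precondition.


Working backward. After the program, 2*y != 7 must hold.
Before the loop (bound <=2), unroll the exhaustion recursion (WP_0 = exit-now case; WP_j = one more guarded iteration, up to j = 2):
  WP_0: (!(2*y > -9)) && 2*y != 7
  WP_1: (2*y > -9 ==> ((!(2*y > -9)) && 2*y != 7)) && ((!(2*y > -9)) ==> 2*y != 7)
  WP_2: (2*y > -9 ==> ((2*y > -9 ==> ((!(2*y > -9)) && 2*y != 7)) && ((!(2*y > -9)) ==> 2*y != 7))) && ((!(2*y > -9)) ==> 2*y != 7)
So before the loop: (2*y > -9 ==> ((2*y > -9 ==> ((!(2*y > -9)) && 2*y != 7)) && ((!(2*y > -9)) ==> 2*y != 7))) && ((!(2*y > -9)) ==> 2*y != 7)
Before havoc cnt: (2*y > -9 ==> ((2*y > -9 ==> ((!(2*y > -9)) && 2*y != 7)) && ((!(2*y > -9)) ==> 2*y != 7))) && ((!(2*y > -9)) ==> 2*y != 7)
Answer: WP = (2*y > -9 ==> ((2*y > -9 ==> ((!(2*y > -9)) && 2*y != 7)) && ((!(2*y > -9)) ==> 2*y != 7))) && ((!(2*y > -9)) ==> 2*y != 7)


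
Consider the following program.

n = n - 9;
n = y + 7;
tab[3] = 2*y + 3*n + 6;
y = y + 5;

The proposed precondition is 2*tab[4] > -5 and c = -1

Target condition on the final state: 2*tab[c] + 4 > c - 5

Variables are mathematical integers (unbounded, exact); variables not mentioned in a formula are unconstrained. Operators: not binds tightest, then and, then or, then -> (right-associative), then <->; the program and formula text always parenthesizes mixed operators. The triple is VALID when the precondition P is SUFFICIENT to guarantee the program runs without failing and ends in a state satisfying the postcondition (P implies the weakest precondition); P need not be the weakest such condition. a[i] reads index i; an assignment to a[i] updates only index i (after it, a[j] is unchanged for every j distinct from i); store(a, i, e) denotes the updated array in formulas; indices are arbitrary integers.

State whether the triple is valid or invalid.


Working backward. After the program, the postcondition 2*tab[c] + 4 > c - 5 must hold; in canonical form it is 2*tab[c] > c - 9.
Before y := y + 5: 2*tab[c] > c - 9
Before tab[3] := 2*y + 3*n + 6: 2*store(tab, 3, 3*n + 2*y + 6)[c] > c - 9
Before n := y + 7: 2*store(tab, 3, 5*y + 27)[c] > c - 9
Before n := n - 9: 2*store(tab, 3, 5*y + 27)[c] > c - 9
The weakest precondition is 2*store(tab, 3, 5*y + 27)[c] > c - 9.
Check whether 2*tab[4] > -5 and c = -1 implies it.
Countermodel: at the initial state c = -1, tab = {[-1] = -5, [3] = -5, [4] = 0, elsewhere -5}, y = 0, the precondition holds but the weakest precondition fails.
Answer: invalid


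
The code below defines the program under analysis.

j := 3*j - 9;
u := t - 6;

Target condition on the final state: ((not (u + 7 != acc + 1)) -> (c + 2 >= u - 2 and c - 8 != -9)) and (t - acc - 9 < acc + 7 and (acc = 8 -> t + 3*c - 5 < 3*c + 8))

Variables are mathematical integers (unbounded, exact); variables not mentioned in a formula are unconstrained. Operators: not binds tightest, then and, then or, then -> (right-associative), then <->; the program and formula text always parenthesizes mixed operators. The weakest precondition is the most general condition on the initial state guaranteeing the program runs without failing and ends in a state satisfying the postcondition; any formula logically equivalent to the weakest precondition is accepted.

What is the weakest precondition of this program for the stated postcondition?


Working backward. After the program, the postcondition ((not (u + 7 != acc + 1)) -> (c + 2 >= u - 2 and c - 8 != -9)) and (t - acc - 9 < acc + 7 and (acc = 8 -> t + 3*c - 5 < 3*c + 8)) must hold; in canonical form it is ((not (u != acc - 6)) -> (c >= u - 4 and c != -1)) and t < 2*acc + 16 and (acc = 8 -> t < 13).
Before u := t - 6: ((not (t != acc)) -> (c >= t - 10 and c != -1)) and t < 2*acc + 16 and (acc = 8 -> t < 13)
Before j := 3*j - 9: ((not (t != acc)) -> (c >= t - 10 and c != -1)) and t < 2*acc + 16 and (acc = 8 -> t < 13)
Answer: WP = ((not (t != acc)) -> (c >= t - 10 and c != -1)) and t < 2*acc + 16 and (acc = 8 -> t < 13)


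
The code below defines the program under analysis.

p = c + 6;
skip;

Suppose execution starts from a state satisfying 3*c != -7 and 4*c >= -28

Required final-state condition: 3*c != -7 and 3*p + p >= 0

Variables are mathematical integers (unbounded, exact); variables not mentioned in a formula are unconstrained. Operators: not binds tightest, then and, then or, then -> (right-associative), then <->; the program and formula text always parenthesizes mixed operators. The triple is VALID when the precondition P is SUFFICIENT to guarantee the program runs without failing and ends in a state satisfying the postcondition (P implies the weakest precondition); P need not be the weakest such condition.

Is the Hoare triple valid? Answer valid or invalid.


Working backward. After the program, the postcondition 3*c != -7 and 3*p + p >= 0 must hold; in canonical form it is 3*c != -7 and 4*p >= 0.
Before skip: 3*c != -7 and 4*p >= 0
Before p := c + 6: 3*c != -7 and 4*c >= -24
The weakest precondition is 3*c != -7 and 4*c >= -24.
Check whether 3*c != -7 and 4*c >= -28 implies it.
Countermodel: at the initial state c = -7, the precondition holds but the weakest precondition fails.
Answer: invalid


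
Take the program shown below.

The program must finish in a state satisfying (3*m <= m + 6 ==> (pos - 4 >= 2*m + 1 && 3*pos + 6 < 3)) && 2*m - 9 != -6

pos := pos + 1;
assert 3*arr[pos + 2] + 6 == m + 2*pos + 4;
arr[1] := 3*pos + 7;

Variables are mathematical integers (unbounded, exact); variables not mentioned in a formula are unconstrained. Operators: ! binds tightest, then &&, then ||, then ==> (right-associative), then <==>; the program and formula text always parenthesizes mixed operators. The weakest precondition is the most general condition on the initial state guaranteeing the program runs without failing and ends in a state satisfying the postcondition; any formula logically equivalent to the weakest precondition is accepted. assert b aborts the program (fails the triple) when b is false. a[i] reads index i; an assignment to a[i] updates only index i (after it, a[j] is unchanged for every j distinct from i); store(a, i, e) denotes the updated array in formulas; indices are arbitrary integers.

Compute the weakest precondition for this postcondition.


Working backward. After the program, the postcondition (3*m <= m + 6 ==> (pos - 4 >= 2*m + 1 && 3*pos + 6 < 3)) && 2*m - 9 != -6 must hold; in canonical form it is (2*m <= 6 ==> (pos >= 2*m + 5 && 3*pos < -3)) && 2*m != 3.
Before arr[1] := 3*pos + 7: (2*m <= 6 ==> (pos >= 2*m + 5 && 3*pos < -3)) && 2*m != 3
Before assert 3*arr[pos + 2] + 6 == m + 2*pos + 4: 3*arr[pos + 2] == m + 2*pos - 2 && (2*m <= 6 ==> (pos >= 2*m + 5 && 3*pos < -3)) && 2*m != 3
Before pos := pos + 1: 3*arr[pos + 3] == m + 2*pos && (2*m <= 6 ==> (pos >= 2*m + 4 && 3*pos < -6)) && 2*m != 3
Answer: WP = 3*arr[pos + 3] == m + 2*pos && (2*m <= 6 ==> (pos >= 2*m + 4 && 3*pos < -6)) && 2*m != 3


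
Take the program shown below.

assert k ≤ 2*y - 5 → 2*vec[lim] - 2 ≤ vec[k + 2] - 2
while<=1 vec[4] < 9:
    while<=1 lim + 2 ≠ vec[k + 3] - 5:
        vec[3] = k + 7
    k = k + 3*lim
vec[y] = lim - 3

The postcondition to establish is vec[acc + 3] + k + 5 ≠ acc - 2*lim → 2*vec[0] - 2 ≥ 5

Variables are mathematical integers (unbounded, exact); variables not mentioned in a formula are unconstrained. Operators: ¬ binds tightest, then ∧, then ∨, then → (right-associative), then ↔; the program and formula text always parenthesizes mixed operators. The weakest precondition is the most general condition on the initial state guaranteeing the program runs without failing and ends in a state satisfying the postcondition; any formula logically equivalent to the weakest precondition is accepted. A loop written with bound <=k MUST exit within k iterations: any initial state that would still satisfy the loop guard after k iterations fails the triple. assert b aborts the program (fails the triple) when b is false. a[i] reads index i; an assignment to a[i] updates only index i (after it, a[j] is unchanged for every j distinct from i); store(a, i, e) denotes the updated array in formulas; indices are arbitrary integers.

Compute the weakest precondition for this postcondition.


Working backward. After the program, the postcondition vec[acc + 3] + k + 5 ≠ acc - 2*lim → 2*vec[0] - 2 ≥ 5 must hold; in canonical form it is vec[acc + 3] + k + 2*lim ≠ acc - 5 → 2*vec[0] ≥ 7.
Before vec[y] := lim - 3: store(vec, y, lim - 3)[acc + 3] + k + 2*lim ≠ acc - 5 → 2*store(vec, y, lim - 3)[0] ≥ 7
Before the loop (bound <=1), unroll the exhaustion recursion (WP_0 = exit-now case; WP_j = one more guarded iteration, up to j = 1):
  WP_0: (¬(vec[4] < 9)) ∧ (store(vec, y, lim - 3)[acc + 3] + k + 2*lim ≠ acc - 5 → 2*store(vec, y, lim - 3)[0] ≥ 7)
  WP_1: (vec[4] < 9 → ((lim ≠ vec[k + 3] - 7 → ((¬(lim ≠ store(vec, 3, k + 7)[k + 3] - 7)) ∧ (¬(vec[4] < 9)) ∧ (store(store(vec, 3, k + 7), y, lim - 3)[acc + 3] + k + 5*lim ≠ acc - 5 → 2*store(store(vec, 3, k + 7), y, lim - 3)[0] ≥ 7))) ∧ ((¬(lim ≠ vec[k + 3] - 7)) → ((¬(vec[4] < 9)) ∧ (store(vec, y, lim - 3)[acc + 3] + k + 5*lim ≠ acc - 5 → 2*store(vec, y, lim - 3)[0] ≥ 7))))) ∧ ((¬(vec[4] < 9)) → (store(vec, y, lim - 3)[acc + 3] + k + 2*lim ≠ acc - 5 → 2*store(vec, y, lim - 3)[0] ≥ 7))
So before the loop: (vec[4] < 9 → ((lim ≠ vec[k + 3] - 7 → ((¬(lim ≠ store(vec, 3, k + 7)[k + 3] - 7)) ∧ (¬(vec[4] < 9)) ∧ (store(store(vec, 3, k + 7), y, lim - 3)[acc + 3] + k + 5*lim ≠ acc - 5 → 2*store(store(vec, 3, k + 7), y, lim - 3)[0] ≥ 7))) ∧ ((¬(lim ≠ vec[k + 3] - 7)) → ((¬(vec[4] < 9)) ∧ (store(vec, y, lim - 3)[acc + 3] + k + 5*lim ≠ acc - 5 → 2*store(vec, y, lim - 3)[0] ≥ 7))))) ∧ ((¬(vec[4] < 9)) → (store(vec, y, lim - 3)[acc + 3] + k + 2*lim ≠ acc - 5 → 2*store(vec, y, lim - 3)[0] ≥ 7))
Before assert k ≤ 2*y - 5 → 2*vec[lim] - 2 ≤ vec[k + 2] - 2: (k ≤ 2*y - 5 → 2*vec[lim] ≤ vec[k + 2]) ∧ (vec[4] < 9 → ((lim ≠ vec[k + 3] - 7 → ((¬(lim ≠ store(vec, 3, k + 7)[k + 3] - 7)) ∧ (¬(vec[4] < 9)) ∧ (store(store(vec, 3, k + 7), y, lim - 3)[acc + 3] + k + 5*lim ≠ acc - 5 → 2*store(store(vec, 3, k + 7), y, lim - 3)[0] ≥ 7))) ∧ ((¬(lim ≠ vec[k + 3] - 7)) → ((¬(vec[4] < 9)) ∧ (store(vec, y, lim - 3)[acc + 3] + k + 5*lim ≠ acc - 5 → 2*store(vec, y, lim - 3)[0] ≥ 7))))) ∧ ((¬(vec[4] < 9)) → (store(vec, y, lim - 3)[acc + 3] + k + 2*lim ≠ acc - 5 → 2*store(vec, y, lim - 3)[0] ≥ 7))
Answer: WP = (k ≤ 2*y - 5 → 2*vec[lim] ≤ vec[k + 2]) ∧ (vec[4] < 9 → ((lim ≠ vec[k + 3] - 7 → ((¬(lim ≠ store(vec, 3, k + 7)[k + 3] - 7)) ∧ (¬(vec[4] < 9)) ∧ (store(store(vec, 3, k + 7), y, lim - 3)[acc + 3] + k + 5*lim ≠ acc - 5 → 2*store(store(vec, 3, k + 7), y, lim - 3)[0] ≥ 7))) ∧ ((¬(lim ≠ vec[k + 3] - 7)) → ((¬(vec[4] < 9)) ∧ (store(vec, y, lim - 3)[acc + 3] + k + 5*lim ≠ acc - 5 → 2*store(vec, y, lim - 3)[0] ≥ 7))))) ∧ ((¬(vec[4] < 9)) → (store(vec, y, lim - 3)[acc + 3] + k + 2*lim ≠ acc - 5 → 2*store(vec, y, lim - 3)[0] ≥ 7))
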